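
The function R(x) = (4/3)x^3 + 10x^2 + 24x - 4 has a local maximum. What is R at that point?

R'(x) = 4x^2 + 20x + 24 = 0 at x = -3, -2.
Second-derivative test with R''(x) = 8x + 20: R''(-3) = -4 < 0 ⇒ local maximum; R''(-2) = 4 > 0 ⇒ local minimum.
Thus R has its local maximum at x = -3, with value -22.

-22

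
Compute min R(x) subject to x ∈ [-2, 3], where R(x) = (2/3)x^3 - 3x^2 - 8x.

-33

Differentiating, R'(x) = 2x^2 - 6x - 8; whose only zero in [-2, 3] is x = -1.
Compare values at every candidate in [-2, 3]: R(-2) = -4/3,  R(-1) = 13/3,  R(3) = -33.
The minimum over the interval is -33, attained at x = 3.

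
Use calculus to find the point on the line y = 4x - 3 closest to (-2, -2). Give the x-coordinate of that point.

Minimize D(x)^2 = (x + 2)^2 + (4x - 1)^2.
d/dx[D^2] = 2(x + 2) + 2·4·(4x - 1) = 0 ⇒ x = 2/17.
Then y = -43/17 and the distance is √(81/17) ≈ 2.1828.

2/17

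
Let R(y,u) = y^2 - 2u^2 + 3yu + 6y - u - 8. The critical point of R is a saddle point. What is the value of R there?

-189/17

∂R/∂y = 2y + 3u + 6 = 0 and ∂R/∂u = 3y - 4u - 1 = 0, so (y, u) = (-21/17, -20/17).
The Hessian has R_{yy} = 2, R_{uu} = -4, R_{yu} = 3, giving D = -17 < 0, so the point is a saddle point.
R(-21/17, -20/17) = -189/17.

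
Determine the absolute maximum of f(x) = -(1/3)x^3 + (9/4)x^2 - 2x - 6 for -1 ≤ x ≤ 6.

The derivative is -x^2 + (9/2)x - 2, which vanishes at x = 1/2 and x = 4.
Candidates: f(-1) = -17/12; f(1/2) = -311/48; f(4) = 2/3; f(6) = -9.
So the maximum is f(4) = 2/3.

2/3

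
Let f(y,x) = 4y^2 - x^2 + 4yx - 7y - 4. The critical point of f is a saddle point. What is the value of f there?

∂f/∂y = 8y + 4x - 7 = 0 and ∂f/∂x = 4y - 2x = 0, so (y, x) = (7/16, 7/8).
The Hessian has f_{yy} = 8, f_{xx} = -2, f_{yx} = 4, giving D = -32 < 0, so the point is a saddle point.
f(7/16, 7/8) = -177/32.

-177/32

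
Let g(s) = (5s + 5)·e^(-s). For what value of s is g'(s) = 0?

By the product rule, g'(s) = (-5s)·e^(-s). Since e^(-s) > 0, the only critical point is s = 0.
g''(0) has the same sign as -5 < 0, so this is a local maximum.
g(0) = (5)·e^(0) ≈ 5.0000.

0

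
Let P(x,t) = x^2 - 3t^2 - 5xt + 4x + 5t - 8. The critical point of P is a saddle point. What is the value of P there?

∂P/∂x = 2x - 5t + 4 = 0 and ∂P/∂t = -5x - 6t + 5 = 0, so (x, t) = (1/37, 30/37).
The Hessian has P_{xx} = 2, P_{tt} = -6, P_{xt} = -5, giving D = -37 < 0, so the point is a saddle point.
P(1/37, 30/37) = -219/37.

-219/37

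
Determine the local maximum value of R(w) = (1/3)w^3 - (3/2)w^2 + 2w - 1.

R'(w) = w^2 - 3w + 2. Setting R'(w) = 0 gives w ∈ {1, 2}.
Second-derivative test with R''(w) = 2w - 3: R''(1) = -1 < 0 ⇒ local maximum; R''(2) = 1 > 0 ⇒ local minimum.
The local maximum is R(1) = -1/6.

-1/6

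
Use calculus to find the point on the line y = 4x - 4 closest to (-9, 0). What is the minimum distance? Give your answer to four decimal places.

9.7014

Minimize D(x)^2 = (x + 9)^2 + (4x - 4)^2.
d/dx[D^2] = 2(x + 9) + 2·4·(4x - 4) = 0 ⇒ x = 7/17.
Then y = -40/17 and the distance is √(1600/17) ≈ 9.7014.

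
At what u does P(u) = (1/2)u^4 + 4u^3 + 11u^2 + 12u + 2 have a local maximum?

Critical points: P'(u) = 2u^3 + 12u^2 + 22u + 12 vanishes at u = -3, -2, -1.
Second-derivative test with P''(u) = 6u^2 + 24u + 22: P''(-3) = 4 > 0 ⇒ local minimum; P''(-2) = -2 < 0 ⇒ local maximum; P''(-1) = 4 > 0 ⇒ local minimum.
So the local maximum value is P(-2) = -2.

-2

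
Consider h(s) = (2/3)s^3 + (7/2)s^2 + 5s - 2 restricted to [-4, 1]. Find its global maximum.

The derivative is 2s^2 + 7s + 5, which vanishes at s = -5/2 and s = -1.
Compare values at every candidate in [-4, 1]: h(-4) = -26/3, h(-5/2) = -73/24, h(-1) = -25/6, h(1) = 43/6.
The maximum over the interval is 43/6, attained at s = 1.

43/6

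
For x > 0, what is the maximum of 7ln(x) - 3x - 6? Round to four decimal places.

P'(x) = 7/x − 3 = 0 gives x = 7/3.
P''(x) = -7/x², which is negative for x > 0, so this is a local maximum.
P(7/3) = 7·ln(7/3) - 7 - 6 ≈ -7.0689.

-7.0689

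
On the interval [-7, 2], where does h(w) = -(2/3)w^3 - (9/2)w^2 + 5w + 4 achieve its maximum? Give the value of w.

1/2

Differentiating, h'(w) = -2w^2 - 9w + 5; which vanishes at w = -5 and w = 1/2.
Candidates: h(-7) = -137/6,  h(-5) = -301/6,  h(1/2) = 127/24,  h(2) = -28/3.
So the maximum is h(1/2) = 127/24.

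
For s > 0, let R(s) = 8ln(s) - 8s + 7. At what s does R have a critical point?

R'(s) = 8/s − 8 = 0 gives s = 1.
R''(s) = -8/s², which is negative for s > 0, so this is a local maximum.
R(1) = 8·ln(1) - 8 + 7 ≈ -1.0000.

1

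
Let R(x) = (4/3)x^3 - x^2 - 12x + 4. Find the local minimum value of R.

R'(x) = 4x^2 - 2x - 12 = 0 at x = -3/2, 2.
R''(x) = 8x - 2. R''(-3/2) = -14 < 0 ⇒ local maximum; R''(2) = 14 > 0 ⇒ local minimum.
So the local minimum value is R(2) = -40/3.

-40/3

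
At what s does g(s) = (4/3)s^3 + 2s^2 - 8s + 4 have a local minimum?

Critical points: g'(s) = 4s^2 + 4s - 8 vanishes at s = -2, 1.
g''(s) = 8s + 4. g''(-2) = -12 < 0 ⇒ local maximum; g''(1) = 12 > 0 ⇒ local minimum.
So the local minimum value is g(1) = -2/3.

1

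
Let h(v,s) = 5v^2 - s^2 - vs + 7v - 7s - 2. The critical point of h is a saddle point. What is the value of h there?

∂h/∂v = 10v - s + 7 = 0 and ∂h/∂s = -v - 2s - 7 = 0, so (v, s) = (-1, -3).
The Hessian has h_{vv} = 10, h_{ss} = -2, h_{vs} = -1, giving D = -21 < 0, so the point is a saddle point.
h(-1, -3) = 5.

5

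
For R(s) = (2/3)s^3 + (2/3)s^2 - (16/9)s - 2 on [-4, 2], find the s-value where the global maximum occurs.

Differentiating, R'(s) = 2s^2 + (4/3)s - 16/9; which vanishes at s = -4/3 and s = 2/3.
Candidates: R(-4) = -242/9; R(-4/3) = -2/81; R(2/3) = -218/81; R(2) = 22/9.
Hence the absolute maximum is 22/9 at s = 2.

2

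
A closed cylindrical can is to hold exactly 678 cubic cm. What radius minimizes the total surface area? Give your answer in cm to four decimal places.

4.7608

With radius r and height h, πr²h = 678 so h = 678/(πr²), and S(r) = 2πr² + 2πrh = 2πr² + 2·678/r.
S'(r) = 4πr − 2·678/r² = 0 ⇒ r³ = 678/(2π), so r ≈ 4.7608 and h = 2r ≈ 9.5217.
S''(r) = 4π + 4·678/r³ > 0, so this is the minimum; S ≈ 427.2358.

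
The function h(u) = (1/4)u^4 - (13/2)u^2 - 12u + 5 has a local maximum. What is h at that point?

43/4

h'(u) = u^3 - 13u - 12 = 0 at u = -3, -1, 4.
Second-derivative test with h''(u) = 3u^2 - 13: h''(-3) = 14 > 0 ⇒ local minimum; h''(-1) = -10 < 0 ⇒ local maximum; h''(4) = 35 > 0 ⇒ local minimum.
Thus h has its local maximum at u = -1, with value 43/4.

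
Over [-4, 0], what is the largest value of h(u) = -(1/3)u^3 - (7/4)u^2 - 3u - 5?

1/3

h'(u) = -u^2 - (7/2)u - 3, which vanishes at u = -2 and u = -3/2.
Evaluating at the critical points and endpoints: h(-4) = 1/3, h(-2) = -10/3, h(-3/2) = -53/16, h(0) = -5.
Hence the absolute maximum is 1/3 at u = -4.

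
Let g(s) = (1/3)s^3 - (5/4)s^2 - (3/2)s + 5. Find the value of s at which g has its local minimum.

g'(s) = s^2 - (5/2)s - 3/2. Setting g'(s) = 0 gives s ∈ {-1/2, 3}.
Since g''(s) = 2s - 5/2, we get g''(-1/2) = -7/2 < 0 ⇒ local maximum; g''(3) = 7/2 > 0 ⇒ local minimum.
Thus g has its local minimum at s = 3, with value -7/4.

3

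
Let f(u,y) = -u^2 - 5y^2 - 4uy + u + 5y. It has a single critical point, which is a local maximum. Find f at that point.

∂f/∂u = -2u - 4y + 1 = 0 and ∂f/∂y = -4u - 10y + 5 = 0, so (u, y) = (-5/2, 3/2).
The Hessian has f_{uu} = -2, f_{yy} = -10, f_{uy} = -4, giving D = 4 > 0 with f_{uu} < 0, so the point is a local maximum.
f(-5/2, 3/2) = 5/2.

5/2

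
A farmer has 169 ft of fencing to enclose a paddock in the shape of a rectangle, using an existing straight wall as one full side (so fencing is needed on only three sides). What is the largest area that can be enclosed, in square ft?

Let the sides perpendicular to the wall have length x and the parallel side y, so 2x + y = 169 and the area is A = xy = x(169 − 2x).
A'(x) = 169 − 4x = 0 gives x = 169/4, and A''(x) = −4 < 0 confirms a maximum.
Then y = 169 − 2·169/4 = 169/2 and A = 28561/8.

28561/8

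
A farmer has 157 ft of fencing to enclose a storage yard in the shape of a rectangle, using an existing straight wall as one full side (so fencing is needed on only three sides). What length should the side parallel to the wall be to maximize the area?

157/2

Let the sides perpendicular to the wall have length x and the parallel side y, so 2x + y = 157 and the area is A = xy = x(157 − 2x).
A'(x) = 157 − 4x = 0 gives x = 157/4, and A''(x) = −4 < 0 confirms a maximum.
Then y = 157 − 2·157/4 = 157/2 and A = 24649/8.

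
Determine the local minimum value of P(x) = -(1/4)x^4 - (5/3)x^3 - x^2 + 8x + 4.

P'(x) = -x^3 - 5x^2 - 2x + 8 = 0 at x = -4, -2, 1.
P''(x) = -3x^2 - 10x - 2. P''(-4) = -10 < 0 ⇒ local maximum; P''(-2) = 6 > 0 ⇒ local minimum; P''(1) = -15 < 0 ⇒ local maximum.
The local minimum is P(-2) = -20/3.

-20/3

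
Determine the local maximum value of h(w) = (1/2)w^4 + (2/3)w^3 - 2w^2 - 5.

Critical points: h'(w) = 2w^3 + 2w^2 - 4w vanishes at w = -2, 0, 1.
Since h''(w) = 6w^2 + 4w - 4, we get h''(-2) = 12 > 0 ⇒ local minimum; h''(0) = -4 < 0 ⇒ local maximum; h''(1) = 6 > 0 ⇒ local minimum.
So the local maximum value is h(0) = -5.

-5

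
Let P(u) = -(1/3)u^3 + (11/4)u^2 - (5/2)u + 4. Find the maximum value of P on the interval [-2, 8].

68/3

P'(u) = -u^2 + (11/2)u - 5/2, which vanishes at u = 1/2 and u = 5.
Evaluating at the critical points and endpoints: P(-2) = 68/3,  P(1/2) = 163/48,  P(5) = 223/12,  P(8) = -32/3.
Hence the absolute maximum is 68/3 at u = -2.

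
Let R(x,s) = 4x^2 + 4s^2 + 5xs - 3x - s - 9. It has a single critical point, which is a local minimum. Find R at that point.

∂R/∂x = 8x + 5s - 3 = 0 and ∂R/∂s = 5x + 8s - 1 = 0, so (x, s) = (19/39, -7/39).
The Hessian has R_{xx} = 8, R_{ss} = 8, R_{xs} = 5, giving D = 39 > 0 with R_{xx} > 0, so the point is a local minimum.
R(19/39, -7/39) = -376/39.

-376/39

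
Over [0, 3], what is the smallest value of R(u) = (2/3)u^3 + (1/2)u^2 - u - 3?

-79/24

Differentiating, R'(u) = 2u^2 + u - 1; whose only zero in [0, 3] is u = 1/2.
Evaluating at the critical points and endpoints: R(0) = -3, R(1/2) = -79/24, R(3) = 33/2.
The minimum over the interval is -79/24, attained at u = 1/2.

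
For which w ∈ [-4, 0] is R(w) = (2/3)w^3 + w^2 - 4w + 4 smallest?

The derivative is 2w^2 + 2w - 4, whose only zero in [-4, 0] is w = -2.
Candidates: R(-4) = -20/3; R(-2) = 32/3; R(0) = 4.
The minimum over the interval is -20/3, attained at w = -4.

-4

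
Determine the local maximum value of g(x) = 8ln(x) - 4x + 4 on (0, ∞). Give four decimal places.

1.5452

g'(x) = 8/x − 4 = 0 gives x = 2.
g''(x) = -8/x², which is negative for x > 0, so this is a local maximum.
g(2) = 8·ln(2) - 8 + 4 ≈ 1.5452.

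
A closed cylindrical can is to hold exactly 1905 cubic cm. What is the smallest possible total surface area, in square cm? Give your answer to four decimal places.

With radius r and height h, πr²h = 1905 so h = 1905/(πr²), and S(r) = 2πr² + 2πrh = 2πr² + 2·1905/r.
S'(r) = 4πr − 2·1905/r² = 0 ⇒ r³ = 1905/(2π), so r ≈ 6.7180 and h = 2r ≈ 13.4359.
S''(r) = 4π + 4·1905/r³ > 0, so this is the minimum; S ≈ 850.7028.

850.7028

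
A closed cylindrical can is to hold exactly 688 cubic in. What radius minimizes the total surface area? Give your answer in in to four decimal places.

With radius r and height h, πr²h = 688 so h = 688/(πr²), and S(r) = 2πr² + 2πrh = 2πr² + 2·688/r.
S'(r) = 4πr − 2·688/r² = 0 ⇒ r³ = 688/(2π), so r ≈ 4.7841 and h = 2r ≈ 9.5683.
S''(r) = 4π + 4·688/r³ > 0, so this is the minimum; S ≈ 431.4265.

4.7841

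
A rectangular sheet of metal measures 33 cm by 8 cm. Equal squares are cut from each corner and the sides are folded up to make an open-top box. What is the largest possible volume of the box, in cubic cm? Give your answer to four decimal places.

With cut size x, the volume is V(x) = x(33 − 2x)(8 − 2x) for 0 < x < 4.
V'(x) = 12x^2 − 164x + 264. Setting V'(x) = 0 gives x ≈ 1.8640 (the root in (0, 4)).
V''(x) = 24x − 164 is negative there, so this is the maximum; V ≈ 233.0932.

233.0932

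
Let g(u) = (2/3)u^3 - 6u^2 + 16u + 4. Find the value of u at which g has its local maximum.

2

g'(u) = 2u^2 - 12u + 16. Setting g'(u) = 0 gives u ∈ {2, 4}.
g''(u) = 4u - 12. g''(2) = -4 < 0 ⇒ local maximum; g''(4) = 4 > 0 ⇒ local minimum.
Thus g has its local maximum at u = 2, with value 52/3.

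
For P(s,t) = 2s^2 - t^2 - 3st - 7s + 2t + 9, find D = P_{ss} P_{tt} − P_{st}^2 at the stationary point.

-17

∂P/∂s = 4s - 3t - 7 = 0 and ∂P/∂t = -3s - 2t + 2 = 0, so (s, t) = (20/17, -13/17).
The Hessian has P_{ss} = 4, P_{tt} = -2, P_{st} = -3, giving D = -17 < 0, so the point is a saddle point.
D = (4)·(-2) − (-3)^2 = -17.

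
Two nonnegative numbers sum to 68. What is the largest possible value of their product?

1156

With x + y = 68, the product is P(x) = x(68 − x).
P'(x) = 68 − 2x = 0 gives x = 34; P'' = −2 < 0, so this is the maximum.
P = 34·34 = 1156.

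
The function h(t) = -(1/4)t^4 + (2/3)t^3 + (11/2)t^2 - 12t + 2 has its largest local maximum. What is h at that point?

h'(t) = -t^3 + 2t^2 + 11t - 12 = 0 at t = -3, 1, 4.
h''(t) = -3t^2 + 4t + 11. h''(-3) = -28 < 0 ⇒ local maximum; h''(1) = 12 > 0 ⇒ local minimum; h''(4) = -21 < 0 ⇒ local maximum.
The largest local maximum is h(-3) = 197/4.

197/4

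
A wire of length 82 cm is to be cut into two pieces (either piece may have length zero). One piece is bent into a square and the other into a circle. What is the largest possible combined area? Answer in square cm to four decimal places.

535.0789

Let x be the length used for the square. Square side x/4; circle radius (82−x)/(2π).
A(x) = (x/4)² + π·((82−x)/(2π))² = x²/16 + (82−x)²/(4π) for 0 ≤ x ≤ 82. A'(x) = x/8 − (82−x)/(2π) = 0 gives x = 4·82/(π+4) ≈ 45.9281.
A'' > 0, so the interior critical point is a minimum; the maximum is at an endpoint. A(0) = 535.0789 and A(82) = 420.2500, so the largest area is 535.0789.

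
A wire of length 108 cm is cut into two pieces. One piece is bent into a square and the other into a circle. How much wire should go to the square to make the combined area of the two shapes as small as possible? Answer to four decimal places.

60.4907

Let x be the length used for the square. Square side x/4; circle radius (108−x)/(2π).
A(x) = (x/4)² + π·((108−x)/(2π))² = x²/16 + (108−x)²/(4π) for 0 ≤ x ≤ 108. A'(x) = x/8 − (108−x)/(2π) = 0 gives x = 4·108/(π+4) ≈ 60.4907.
A'' = 1/8 + 1/(2π) > 0, so this gives the minimum combined area; x ≈ 60.4907 cm to the square.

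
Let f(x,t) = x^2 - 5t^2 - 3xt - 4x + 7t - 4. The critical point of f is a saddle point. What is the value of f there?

-231/29

∂f/∂x = 2x - 3t - 4 = 0 and ∂f/∂t = -3x - 10t + 7 = 0, so (x, t) = (61/29, 2/29).
The Hessian has f_{xx} = 2, f_{tt} = -10, f_{xt} = -3, giving D = -29 < 0, so the point is a saddle point.
f(61/29, 2/29) = -231/29.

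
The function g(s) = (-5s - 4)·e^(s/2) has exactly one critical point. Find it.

By the product rule, g'(s) = (-(5/2)s - 7)·e^(s/2). Since e^(s/2) > 0, the only critical point is s = -14/5.
g''(-14/5) has the same sign as -5/2 < 0, so this is a local maximum.
g(-14/5) = (10)·e^(-7/5) ≈ 2.4660.

-14/5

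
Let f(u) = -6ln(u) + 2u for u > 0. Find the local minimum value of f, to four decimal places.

f'(u) = -6/u + 2 = 0 gives u = 3.
f''(u) = 6/u², which is positive for u > 0, so this is a local minimum.
f(3) = -6·ln(3) + 6 ≈ -0.5917.

-0.5917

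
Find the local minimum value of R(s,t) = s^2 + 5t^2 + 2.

∂R/∂s = 2s = 0 and ∂R/∂t = 10t = 0, so (s, t) = (0, 0).
The Hessian has R_{ss} = 2, R_{tt} = 10, R_{st} = 0, giving D = 20 > 0 with R_{ss} > 0, so the point is a local minimum.
R(0, 0) = 2.

2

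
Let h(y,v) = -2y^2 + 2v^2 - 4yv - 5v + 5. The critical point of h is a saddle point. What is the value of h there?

55/16

∂h/∂y = -4y - 4v = 0 and ∂h/∂v = -4y + 4v - 5 = 0, so (y, v) = (-5/8, 5/8).
The Hessian has h_{yy} = -4, h_{vv} = 4, h_{yv} = -4, giving D = -32 < 0, so the point is a saddle point.
h(-5/8, 5/8) = 55/16.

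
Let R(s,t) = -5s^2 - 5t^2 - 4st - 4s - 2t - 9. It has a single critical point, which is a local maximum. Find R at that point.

∂R/∂s = -10s - 4t - 4 = 0 and ∂R/∂t = -4s - 10t - 2 = 0, so (s, t) = (-8/21, -1/21).
The Hessian has R_{ss} = -10, R_{tt} = -10, R_{st} = -4, giving D = 84 > 0 with R_{ss} < 0, so the point is a local maximum.
R(-8/21, -1/21) = -172/21.

-172/21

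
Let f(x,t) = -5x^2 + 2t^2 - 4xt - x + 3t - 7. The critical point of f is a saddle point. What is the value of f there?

-447/56

∂f/∂x = -10x - 4t - 1 = 0 and ∂f/∂t = -4x + 4t + 3 = 0, so (x, t) = (1/7, -17/28).
The Hessian has f_{xx} = -10, f_{tt} = 4, f_{xt} = -4, giving D = -56 < 0, so the point is a saddle point.
f(1/7, -17/28) = -447/56.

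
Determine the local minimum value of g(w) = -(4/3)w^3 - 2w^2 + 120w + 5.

-499

g'(w) = -4w^2 - 4w + 120 = 0 at w = -6, 5.
Second-derivative test with g''(w) = -8w - 4: g''(-6) = 44 > 0 ⇒ local minimum; g''(5) = -44 < 0 ⇒ local maximum.
So the local minimum value is g(-6) = -499.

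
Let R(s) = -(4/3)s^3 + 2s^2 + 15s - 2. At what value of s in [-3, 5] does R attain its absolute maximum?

5/2

Differentiating, R'(s) = -4s^2 + 4s + 15; which vanishes at s = -3/2 and s = 5/2.
Compare values at every candidate in [-3, 5]: R(-3) = 7; R(-3/2) = -31/2; R(5/2) = 163/6; R(5) = -131/3.
So the maximum is R(5/2) = 163/6.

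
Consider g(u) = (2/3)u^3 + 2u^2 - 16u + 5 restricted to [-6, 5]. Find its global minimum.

Differentiating, g'(u) = 2u^2 + 4u - 16; which vanishes at u = -4 and u = 2.
Candidates: g(-6) = 29, g(-4) = 175/3, g(2) = -41/3, g(5) = 175/3.
The minimum over the interval is -41/3, attained at u = 2.

-41/3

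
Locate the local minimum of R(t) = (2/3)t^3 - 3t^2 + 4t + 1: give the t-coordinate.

2

R'(t) = 2t^2 - 6t + 4 = 0 at t = 1, 2.
Second-derivative test with R''(t) = 4t - 6: R''(1) = -2 < 0 ⇒ local maximum; R''(2) = 2 > 0 ⇒ local minimum.
Thus R has its local minimum at t = 2, with value 7/3.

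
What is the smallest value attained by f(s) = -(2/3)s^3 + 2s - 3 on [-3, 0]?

f'(s) = -2s^2 + 2, whose only zero in [-3, 0] is s = -1.
Evaluating at the critical points and endpoints: f(-3) = 9, f(-1) = -13/3, f(0) = -3.
The minimum over the interval is -13/3, attained at s = -1.

-13/3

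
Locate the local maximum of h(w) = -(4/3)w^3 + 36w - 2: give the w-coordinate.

3

Critical points: h'(w) = -4w^2 + 36 vanishes at w = -3, 3.
h''(w) = -8w. h''(-3) = 24 > 0 ⇒ local minimum; h''(3) = -24 < 0 ⇒ local maximum.
So the local maximum value is h(3) = 70.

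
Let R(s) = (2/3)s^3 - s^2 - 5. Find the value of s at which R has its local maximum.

0

R'(s) = 2s^2 - 2s. Setting R'(s) = 0 gives s ∈ {0, 1}.
R''(s) = 4s - 2. R''(0) = -2 < 0 ⇒ local maximum; R''(1) = 2 > 0 ⇒ local minimum.
So the local maximum value is R(0) = -5.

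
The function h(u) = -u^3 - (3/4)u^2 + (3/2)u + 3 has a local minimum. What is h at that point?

7/4

h'(u) = -3u^2 - (3/2)u + 3/2 = 0 at u = -1, 1/2.
Second-derivative test with h''(u) = -6u - 3/2: h''(-1) = 9/2 > 0 ⇒ local minimum; h''(1/2) = -9/2 < 0 ⇒ local maximum.
Thus h has its local minimum at u = -1, with value 7/4.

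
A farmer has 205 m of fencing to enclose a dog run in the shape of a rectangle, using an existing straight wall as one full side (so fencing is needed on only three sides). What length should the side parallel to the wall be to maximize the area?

205/2

Let the sides perpendicular to the wall have length x and the parallel side y, so 2x + y = 205 and the area is A = xy = x(205 − 2x).
A'(x) = 205 − 4x = 0 gives x = 205/4, and A''(x) = −4 < 0 confirms a maximum.
Then y = 205 − 2·205/4 = 205/2 and A = 42025/8.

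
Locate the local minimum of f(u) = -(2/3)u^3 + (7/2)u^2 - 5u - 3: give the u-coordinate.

1

Critical points: f'(u) = -2u^2 + 7u - 5 vanishes at u = 1, 5/2.
Second-derivative test with f''(u) = -4u + 7: f''(1) = 3 > 0 ⇒ local minimum; f''(5/2) = -3 < 0 ⇒ local maximum.
Thus f has its local minimum at u = 1, with value -31/6.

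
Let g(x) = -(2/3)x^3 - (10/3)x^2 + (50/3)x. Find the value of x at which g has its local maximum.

5/3

g'(x) = -2x^2 - (20/3)x + 50/3 = 0 at x = -5, 5/3.
Since g''(x) = -4x - 20/3, we get g''(-5) = 40/3 > 0 ⇒ local minimum; g''(5/3) = -40/3 < 0 ⇒ local maximum.
The local maximum is g(5/3) = 1250/81.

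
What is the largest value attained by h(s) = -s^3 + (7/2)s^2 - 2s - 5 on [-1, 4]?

3/2

Differentiating, h'(s) = -3s^2 + 7s - 2; which vanishes at s = 1/3 and s = 2.
Candidates: h(-1) = 3/2, h(1/3) = -287/54, h(2) = -3, h(4) = -21.
The maximum over the interval is 3/2, attained at s = -1.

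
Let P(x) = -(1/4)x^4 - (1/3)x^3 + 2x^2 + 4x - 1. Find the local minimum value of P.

Critical points: P'(x) = -x^3 - x^2 + 4x + 4 vanishes at x = -2, -1, 2.
Second-derivative test with P''(x) = -3x^2 - 2x + 4: P''(-2) = -4 < 0 ⇒ local maximum; P''(-1) = 3 > 0 ⇒ local minimum; P''(2) = -12 < 0 ⇒ local maximum.
Thus P has its local minimum at x = -1, with value -35/12.

-35/12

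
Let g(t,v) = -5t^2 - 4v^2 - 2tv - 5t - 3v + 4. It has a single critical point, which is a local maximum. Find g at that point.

∂g/∂t = -10t - 2v - 5 = 0 and ∂g/∂v = -2t - 8v - 3 = 0, so (t, v) = (-17/38, -5/19).
The Hessian has g_{tt} = -10, g_{vv} = -8, g_{tv} = -2, giving D = 76 > 0 with g_{tt} < 0, so the point is a local maximum.
g(-17/38, -5/19) = 419/76.

419/76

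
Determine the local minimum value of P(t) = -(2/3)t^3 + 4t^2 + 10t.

Critical points: P'(t) = -2t^2 + 8t + 10 vanishes at t = -1, 5.
P''(t) = -4t + 8. P''(-1) = 12 > 0 ⇒ local minimum; P''(5) = -12 < 0 ⇒ local maximum.
So the local minimum value is P(-1) = -16/3.

-16/3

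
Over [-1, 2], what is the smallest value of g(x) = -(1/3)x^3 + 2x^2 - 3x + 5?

11/3

Differentiating, g'(x) = -x^2 + 4x - 3; whose only zero in [-1, 2] is x = 1.
Evaluating at the critical points and endpoints: g(-1) = 31/3; g(1) = 11/3; g(2) = 13/3.
So the minimum is g(1) = 11/3.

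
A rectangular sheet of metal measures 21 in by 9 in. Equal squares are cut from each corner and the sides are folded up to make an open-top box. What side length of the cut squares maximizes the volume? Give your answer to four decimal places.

With cut size x, the volume is V(x) = x(21 − 2x)(9 − 2x) for 0 < x < 4.5.
V'(x) = 12x^2 − 120x + 189. Setting V'(x) = 0 gives x ≈ 1.9586 (the root in (0, 4.5)).
V''(x) = 24x − 120 is negative there, so this is the maximum; V ≈ 170.0622.

1.9586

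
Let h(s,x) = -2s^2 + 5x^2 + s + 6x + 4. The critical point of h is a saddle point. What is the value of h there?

93/40

∂h/∂s = -4s + 1 = 0 and ∂h/∂x = 10x + 6 = 0, so (s, x) = (1/4, -3/5).
The Hessian has h_{ss} = -4, h_{xx} = 10, h_{sx} = 0, giving D = -40 < 0, so the point is a saddle point.
h(1/4, -3/5) = 93/40.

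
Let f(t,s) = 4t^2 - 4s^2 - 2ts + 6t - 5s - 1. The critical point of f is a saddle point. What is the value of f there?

-43/17

∂f/∂t = 8t - 2s + 6 = 0 and ∂f/∂s = -2t - 8s - 5 = 0, so (t, s) = (-29/34, -7/17).
The Hessian has f_{tt} = 8, f_{ss} = -8, f_{ts} = -2, giving D = -68 < 0, so the point is a saddle point.
f(-29/34, -7/17) = -43/17.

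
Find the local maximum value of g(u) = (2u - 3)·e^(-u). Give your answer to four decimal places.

0.1642

Differentiating with the product rule gives g'(u) = (-2u + 5)·e^(-u). Since e^(-u) > 0, the only critical point is u = 5/2.
g''(5/2) has the same sign as -2 < 0, so this is a local maximum.
g(5/2) = (2)·e^(-5/2) ≈ 0.1642.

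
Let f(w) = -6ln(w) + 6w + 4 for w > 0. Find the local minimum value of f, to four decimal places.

10.0000

f'(w) = -6/w + 6 = 0 gives w = 1.
f''(w) = 6/w², which is positive for w > 0, so this is a local minimum.
f(1) = -6·ln(1) + 6 + 4 ≈ 10.0000.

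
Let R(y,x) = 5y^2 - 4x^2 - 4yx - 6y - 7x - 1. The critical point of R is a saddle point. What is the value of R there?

∂R/∂y = 10y - 4x - 6 = 0 and ∂R/∂x = -4y - 8x - 7 = 0, so (y, x) = (5/24, -47/48).
The Hessian has R_{yy} = 10, R_{xx} = -8, R_{yx} = -4, giving D = -96 < 0, so the point is a saddle point.
R(5/24, -47/48) = 173/96.

173/96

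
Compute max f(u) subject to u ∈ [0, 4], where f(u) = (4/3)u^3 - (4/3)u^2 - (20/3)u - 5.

97/3

f'(u) = 4u^2 - (8/3)u - 20/3, whose only zero in [0, 4] is u = 5/3.
Compare values at every candidate in [0, 4]: f(0) = -5; f(5/3) = -1105/81; f(4) = 97/3.
Hence the absolute maximum is 97/3 at u = 4.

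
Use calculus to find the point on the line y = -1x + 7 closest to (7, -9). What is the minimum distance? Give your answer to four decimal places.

6.3640

Minimize D(x)^2 = (x - 7)^2 + (-x + 16)^2.
d/dx[D^2] = 2(x - 7) + 2·(-1)·(-x + 16) = 0 ⇒ x = 23/2.
Then y = -9/2 and the distance is √(81/2) ≈ 6.3640.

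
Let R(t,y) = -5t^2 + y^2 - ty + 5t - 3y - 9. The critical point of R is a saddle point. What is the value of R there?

∂R/∂t = -10t - y + 5 = 0 and ∂R/∂y = -t + 2y - 3 = 0, so (t, y) = (1/3, 5/3).
The Hessian has R_{tt} = -10, R_{yy} = 2, R_{ty} = -1, giving D = -21 < 0, so the point is a saddle point.
R(1/3, 5/3) = -32/3.

-32/3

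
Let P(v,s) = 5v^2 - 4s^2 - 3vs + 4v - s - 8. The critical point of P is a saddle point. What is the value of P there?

-783/89

∂P/∂v = 10v - 3s + 4 = 0 and ∂P/∂s = -3v - 8s - 1 = 0, so (v, s) = (-35/89, 2/89).
The Hessian has P_{vv} = 10, P_{ss} = -8, P_{vs} = -3, giving D = -89 < 0, so the point is a saddle point.
P(-35/89, 2/89) = -783/89.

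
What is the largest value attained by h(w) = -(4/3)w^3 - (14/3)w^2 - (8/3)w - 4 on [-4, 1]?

52/3

h'(w) = -4w^2 - (28/3)w - 8/3, which vanishes at w = -2 and w = -1/3.
Candidates: h(-4) = 52/3,  h(-2) = -20/3,  h(-1/3) = -290/81,  h(1) = -38/3.
So the maximum is h(-4) = 52/3.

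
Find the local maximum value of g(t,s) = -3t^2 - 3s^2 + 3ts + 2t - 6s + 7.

91/9

∂g/∂t = -6t + 3s + 2 = 0 and ∂g/∂s = 3t - 6s - 6 = 0, so (t, s) = (-2/9, -10/9).
The Hessian has g_{tt} = -6, g_{ss} = -6, g_{ts} = 3, giving D = 27 > 0 with g_{tt} < 0, so the point is a local maximum.
g(-2/9, -10/9) = 91/9.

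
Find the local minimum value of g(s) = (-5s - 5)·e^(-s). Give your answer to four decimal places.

Differentiating with the product rule gives g'(s) = (5s)·e^(-s). Since e^(-s) > 0, the only critical point is s = 0.
g''(0) has the same sign as 5 > 0, so this is a local minimum.
g(0) = (-5)·e^(0) ≈ -5.0000.

-5.0000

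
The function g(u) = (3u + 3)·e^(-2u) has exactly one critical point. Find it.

-1/2

g'(u) = 3·e^(-2u) + (3u + 3)·(-2)·e^(-2u) = (-6u - 3)·e^(-2u). Since e^(-2u) > 0, the only critical point is u = -1/2.
g''(-1/2) has the same sign as -6 < 0, so this is a local maximum.
g(-1/2) = (3/2)·e^(1) ≈ 4.0774.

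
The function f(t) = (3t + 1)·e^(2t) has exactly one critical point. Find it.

-5/6

By the product rule, f'(t) = (6t + 5)·e^(2t). Since e^(2t) > 0, the only critical point is t = -5/6.
f''(-5/6) has the same sign as 6 > 0, so this is a local minimum.
f(-5/6) = (-3/2)·e^(-5/3) ≈ -0.2833.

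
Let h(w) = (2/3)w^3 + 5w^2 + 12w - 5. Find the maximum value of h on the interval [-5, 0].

h'(w) = 2w^2 + 10w + 12, which vanishes at w = -3 and w = -2.
Evaluating at the critical points and endpoints: h(-5) = -70/3; h(-3) = -14; h(-2) = -43/3; h(0) = -5.
So the maximum is h(0) = -5.

-5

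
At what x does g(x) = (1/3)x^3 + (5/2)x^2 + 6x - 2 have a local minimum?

-2

g'(x) = x^2 + 5x + 6 = 0 at x = -3, -2.
Second-derivative test with g''(x) = 2x + 5: g''(-3) = -1 < 0 ⇒ local maximum; g''(-2) = 1 > 0 ⇒ local minimum.
The local minimum is g(-2) = -20/3.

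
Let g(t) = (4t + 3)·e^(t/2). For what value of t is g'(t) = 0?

g'(t) = 4·e^(t/2) + (4t + 3)·(1/2)·e^(t/2) = (2t + 11/2)·e^(t/2). Since e^(t/2) > 0, the only critical point is t = -11/4.
g''(-11/4) has the same sign as 2 > 0, so this is a local minimum.
g(-11/4) = (-8)·e^(-11/8) ≈ -2.0227.

-11/4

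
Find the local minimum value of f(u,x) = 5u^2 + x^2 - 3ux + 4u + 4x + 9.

-45/11

∂f/∂u = 10u - 3x + 4 = 0 and ∂f/∂x = -3u + 2x + 4 = 0, so (u, x) = (-20/11, -52/11).
The Hessian has f_{uu} = 10, f_{xx} = 2, f_{ux} = -3, giving D = 11 > 0 with f_{uu} > 0, so the point is a local minimum.
f(-20/11, -52/11) = -45/11.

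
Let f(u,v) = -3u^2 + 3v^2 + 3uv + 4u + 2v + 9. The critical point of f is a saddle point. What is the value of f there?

139/15

∂f/∂u = -6u + 3v + 4 = 0 and ∂f/∂v = 3u + 6v + 2 = 0, so (u, v) = (2/5, -8/15).
The Hessian has f_{uu} = -6, f_{vv} = 6, f_{uv} = 3, giving D = -45 < 0, so the point is a saddle point.
f(2/5, -8/15) = 139/15.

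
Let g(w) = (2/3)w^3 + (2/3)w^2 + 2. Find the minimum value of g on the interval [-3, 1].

-10

Differentiating, g'(w) = 2w^2 + (4/3)w; which vanishes at w = -2/3 and w = 0.
Compare values at every candidate in [-3, 1]: g(-3) = -10,  g(-2/3) = 170/81,  g(0) = 2,  g(1) = 10/3.
Hence the absolute minimum is -10 at w = -3.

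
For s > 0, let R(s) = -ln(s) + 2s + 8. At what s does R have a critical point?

1/2

R'(s) = -1/s + 2 = 0 gives s = 1/2.
R''(s) = 1/s², which is positive for s > 0, so this is a local minimum.
R(1/2) = -1·ln(1/2) + 1 + 8 ≈ 9.6931.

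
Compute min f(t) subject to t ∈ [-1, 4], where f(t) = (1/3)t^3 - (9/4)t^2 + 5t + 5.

-31/12

Differentiating, f'(t) = t^2 - (9/2)t + 5; which vanishes at t = 2 and t = 5/2.
Candidates: f(-1) = -31/12; f(2) = 26/3; f(5/2) = 415/48; f(4) = 31/3.
So the minimum is f(-1) = -31/12.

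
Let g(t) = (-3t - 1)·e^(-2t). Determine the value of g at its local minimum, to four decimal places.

Differentiating with the product rule gives g'(t) = (6t - 1)·e^(-2t). Since e^(-2t) > 0, the only critical point is t = 1/6.
g''(1/6) has the same sign as 6 > 0, so this is a local minimum.
g(1/6) = (-3/2)·e^(-1/3) ≈ -1.0748.

-1.0748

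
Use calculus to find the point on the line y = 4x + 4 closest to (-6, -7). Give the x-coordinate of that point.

Minimize D(x)^2 = (x + 6)^2 + (4x + 11)^2.
d/dx[D^2] = 2(x + 6) + 2·4·(4x + 11) = 0 ⇒ x = -50/17.
Then y = -132/17 and the distance is √(169/17) ≈ 3.1530.

-50/17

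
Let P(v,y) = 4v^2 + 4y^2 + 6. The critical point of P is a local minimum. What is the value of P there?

∂P/∂v = 8v = 0 and ∂P/∂y = 8y = 0, so (v, y) = (0, 0).
The Hessian has P_{vv} = 8, P_{yy} = 8, P_{vy} = 0, giving D = 64 > 0 with P_{vv} > 0, so the point is a local minimum.
P(0, 0) = 6.

6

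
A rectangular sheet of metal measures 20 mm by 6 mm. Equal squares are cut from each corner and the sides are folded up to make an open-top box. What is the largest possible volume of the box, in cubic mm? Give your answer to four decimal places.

With cut size x, the volume is V(x) = x(20 − 2x)(6 − 2x) for 0 < x < 3.
V'(x) = 12x^2 − 104x + 120. Setting V'(x) = 0 gives x ≈ 1.3706 (the root in (0, 3)).
V''(x) = 24x − 104 is negative there, so this is the maximum; V ≈ 77.0866.

77.0866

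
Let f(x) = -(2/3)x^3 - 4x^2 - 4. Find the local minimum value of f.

f'(x) = -2x^2 - 8x = 0 at x = -4, 0.
f''(x) = -4x - 8. f''(-4) = 8 > 0 ⇒ local minimum; f''(0) = -8 < 0 ⇒ local maximum.
So the local minimum value is f(-4) = -76/3.

-76/3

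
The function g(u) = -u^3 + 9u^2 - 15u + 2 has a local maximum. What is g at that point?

27

g'(u) = -3u^2 + 18u - 15. Setting g'(u) = 0 gives u ∈ {1, 5}.
g''(u) = -6u + 18. g''(1) = 12 > 0 ⇒ local minimum; g''(5) = -12 < 0 ⇒ local maximum.
The local maximum is g(5) = 27.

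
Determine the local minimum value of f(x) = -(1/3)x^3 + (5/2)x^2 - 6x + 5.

1/3

f'(x) = -x^2 + 5x - 6. Setting f'(x) = 0 gives x ∈ {2, 3}.
Since f''(x) = -2x + 5, we get f''(2) = 1 > 0 ⇒ local minimum; f''(3) = -1 < 0 ⇒ local maximum.
The local minimum is f(2) = 1/3.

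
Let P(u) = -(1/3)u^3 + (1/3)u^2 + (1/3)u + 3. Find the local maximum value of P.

10/3

P'(u) = -u^2 + (2/3)u + 1/3. Setting P'(u) = 0 gives u ∈ {-1/3, 1}.
Second-derivative test with P''(u) = -2u + 2/3: P''(-1/3) = 4/3 > 0 ⇒ local minimum; P''(1) = -4/3 < 0 ⇒ local maximum.
So the local maximum value is P(1) = 10/3.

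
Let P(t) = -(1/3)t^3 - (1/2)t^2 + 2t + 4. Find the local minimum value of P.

P'(t) = -t^2 - t + 2. Setting P'(t) = 0 gives t ∈ {-2, 1}.
P''(t) = -2t - 1. P''(-2) = 3 > 0 ⇒ local minimum; P''(1) = -3 < 0 ⇒ local maximum.
The local minimum is P(-2) = 2/3.

2/3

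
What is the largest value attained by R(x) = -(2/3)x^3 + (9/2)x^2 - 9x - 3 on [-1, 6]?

R'(x) = -2x^2 + 9x - 9, which vanishes at x = 3/2 and x = 3.
Evaluating at the critical points and endpoints: R(-1) = 67/6; R(3/2) = -69/8; R(3) = -15/2; R(6) = -39.
So the maximum is R(-1) = 67/6.

67/6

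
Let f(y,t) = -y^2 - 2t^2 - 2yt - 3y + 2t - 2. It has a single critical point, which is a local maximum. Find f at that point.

13/2

∂f/∂y = -2y - 2t - 3 = 0 and ∂f/∂t = -2y - 4t + 2 = 0, so (y, t) = (-4, 5/2).
The Hessian has f_{yy} = -2, f_{tt} = -4, f_{yt} = -2, giving D = 4 > 0 with f_{yy} < 0, so the point is a local maximum.
f(-4, 5/2) = 13/2.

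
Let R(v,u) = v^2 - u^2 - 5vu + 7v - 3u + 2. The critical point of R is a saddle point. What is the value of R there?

-3

∂R/∂v = 2v - 5u + 7 = 0 and ∂R/∂u = -5v - 2u - 3 = 0, so (v, u) = (-1, 1).
The Hessian has R_{vv} = 2, R_{uu} = -2, R_{vu} = -5, giving D = -29 < 0, so the point is a saddle point.
R(-1, 1) = -3.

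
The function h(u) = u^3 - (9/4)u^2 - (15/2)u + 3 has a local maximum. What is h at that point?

29/4

h'(u) = 3u^2 - (9/2)u - 15/2 = 0 at u = -1, 5/2.
Since h''(u) = 6u - 9/2, we get h''(-1) = -21/2 < 0 ⇒ local maximum; h''(5/2) = 21/2 > 0 ⇒ local minimum.
So the local maximum value is h(-1) = 29/4.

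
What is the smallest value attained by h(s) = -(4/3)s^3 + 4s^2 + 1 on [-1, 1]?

1

h'(s) = -4s^2 + 8s, whose only zero in [-1, 1] is s = 0.
Evaluating at the critical points and endpoints: h(-1) = 19/3,  h(0) = 1,  h(1) = 11/3.
The minimum over the interval is 1, attained at s = 0.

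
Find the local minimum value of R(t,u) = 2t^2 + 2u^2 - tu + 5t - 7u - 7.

-218/15

∂R/∂t = 4t - u + 5 = 0 and ∂R/∂u = -t + 4u - 7 = 0, so (t, u) = (-13/15, 23/15).
The Hessian has R_{tt} = 4, R_{uu} = 4, R_{tu} = -1, giving D = 15 > 0 with R_{tt} > 0, so the point is a local minimum.
R(-13/15, 23/15) = -218/15.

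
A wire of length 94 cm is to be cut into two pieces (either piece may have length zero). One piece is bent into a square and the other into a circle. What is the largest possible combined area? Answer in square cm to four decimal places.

Let x be the length used for the square. Square side x/4; circle radius (94−x)/(2π).
A(x) = (x/4)² + π·((94−x)/(2π))² = x²/16 + (94−x)²/(4π) for 0 ≤ x ≤ 94. A'(x) = x/8 − (94−x)/(2π) = 0 gives x = 4·94/(π+4) ≈ 52.6493.
A'' > 0, so the interior critical point is a minimum; the maximum is at an endpoint. A(0) = 703.1465 and A(94) = 552.2500, so the largest area is 703.1465.

703.1465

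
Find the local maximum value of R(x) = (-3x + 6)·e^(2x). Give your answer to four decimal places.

30.1283

By the product rule, R'(x) = (-6x + 9)·e^(2x). Since e^(2x) > 0, the only critical point is x = 3/2.
R''(3/2) has the same sign as -6 < 0, so this is a local maximum.
R(3/2) = (3/2)·e^(3) ≈ 30.1283.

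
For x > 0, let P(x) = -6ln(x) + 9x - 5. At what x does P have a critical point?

2/3

P'(x) = -6/x + 9 = 0 gives x = 2/3.
P''(x) = 6/x², which is positive for x > 0, so this is a local minimum.
P(2/3) = -6·ln(2/3) + 6 - 5 ≈ 3.4328.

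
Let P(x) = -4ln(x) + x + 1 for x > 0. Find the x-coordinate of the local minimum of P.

4

P'(x) = -4/x + 1 = 0 gives x = 4.
P''(x) = 4/x², which is positive for x > 0, so this is a local minimum.
P(4) = -4·ln(4) + 4 + 1 ≈ -0.5452.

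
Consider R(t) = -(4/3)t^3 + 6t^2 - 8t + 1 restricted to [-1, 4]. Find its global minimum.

-61/3

The derivative is -4t^2 + 12t - 8, which vanishes at t = 1 and t = 2.
Evaluating at the critical points and endpoints: R(-1) = 49/3,  R(1) = -7/3,  R(2) = -5/3,  R(4) = -61/3.
So the minimum is R(4) = -61/3.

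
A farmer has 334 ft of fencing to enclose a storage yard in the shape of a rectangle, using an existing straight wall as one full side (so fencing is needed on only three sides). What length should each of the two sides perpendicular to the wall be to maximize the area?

167/2

Let the sides perpendicular to the wall have length x and the parallel side y, so 2x + y = 334 and the area is A = xy = x(334 − 2x).
A'(x) = 334 − 4x = 0 gives x = 167/2, and A''(x) = −4 < 0 confirms a maximum.
Then y = 334 − 2·167/2 = 167 and A = 27889/2.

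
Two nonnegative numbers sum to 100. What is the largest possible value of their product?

With x + y = 100, the product is P(x) = x(100 − x).
P'(x) = 100 − 2x = 0 gives x = 50; P'' = −2 < 0, so this is the maximum.
P = 50·50 = 2500.

2500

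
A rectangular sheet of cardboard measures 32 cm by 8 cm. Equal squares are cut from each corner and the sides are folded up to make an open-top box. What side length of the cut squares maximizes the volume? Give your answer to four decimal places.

1.8593

With cut size x, the volume is V(x) = x(32 − 2x)(8 − 2x) for 0 < x < 4.
V'(x) = 12x^2 − 160x + 256. Setting V'(x) = 0 gives x ≈ 1.8593 (the root in (0, 4)).
V''(x) = 24x − 160 is negative there, so this is the maximum; V ≈ 225.1315.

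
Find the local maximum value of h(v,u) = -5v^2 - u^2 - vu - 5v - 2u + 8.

∂h/∂v = -10v - u - 5 = 0 and ∂h/∂u = -v - 2u - 2 = 0, so (v, u) = (-8/19, -15/19).
The Hessian has h_{vv} = -10, h_{uu} = -2, h_{vu} = -1, giving D = 19 > 0 with h_{vv} < 0, so the point is a local maximum.
h(-8/19, -15/19) = 187/19.

187/19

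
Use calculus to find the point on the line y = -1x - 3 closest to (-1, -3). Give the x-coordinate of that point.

-1/2

Minimize D(x)^2 = (x + 1)^2 + (-x)^2.
d/dx[D^2] = 2(x + 1) + 2·(-1)·(-x) = 0 ⇒ x = -1/2.
Then y = -5/2 and the distance is √(1/2) ≈ 0.7071.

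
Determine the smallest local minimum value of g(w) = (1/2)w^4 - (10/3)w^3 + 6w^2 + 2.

g'(w) = 2w^3 - 10w^2 + 12w = 0 at w = 0, 2, 3.
g''(w) = 6w^2 - 20w + 12. g''(0) = 12 > 0 ⇒ local minimum; g''(2) = -4 < 0 ⇒ local maximum; g''(3) = 6 > 0 ⇒ local minimum.
The smallest local minimum is g(0) = 2.

2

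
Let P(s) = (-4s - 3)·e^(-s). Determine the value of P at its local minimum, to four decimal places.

-3.1152

Differentiating with the product rule gives P'(s) = (4s - 1)·e^(-s). Since e^(-s) > 0, the only critical point is s = 1/4.
P''(1/4) has the same sign as 4 > 0, so this is a local minimum.
P(1/4) = (-4)·e^(-1/4) ≈ -3.1152.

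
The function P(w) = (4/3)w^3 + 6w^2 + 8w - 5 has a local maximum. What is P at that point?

-23/3

P'(w) = 4w^2 + 12w + 8 = 0 at w = -2, -1.
Since P''(w) = 8w + 12, we get P''(-2) = -4 < 0 ⇒ local maximum; P''(-1) = 4 > 0 ⇒ local minimum.
So the local maximum value is P(-2) = -23/3.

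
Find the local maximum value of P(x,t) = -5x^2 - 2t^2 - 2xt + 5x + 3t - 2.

∂P/∂x = -10x - 2t + 5 = 0 and ∂P/∂t = -2x - 4t + 3 = 0, so (x, t) = (7/18, 5/9).
The Hessian has P_{xx} = -10, P_{tt} = -4, P_{xt} = -2, giving D = 36 > 0 with P_{xx} < 0, so the point is a local maximum.
P(7/18, 5/9) = -7/36.

-7/36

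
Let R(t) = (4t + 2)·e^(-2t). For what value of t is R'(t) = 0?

0

R'(t) = 4·e^(-2t) + (4t + 2)·(-2)·e^(-2t) = (-8t)·e^(-2t). Since e^(-2t) > 0, the only critical point is t = 0.
R''(0) has the same sign as -8 < 0, so this is a local maximum.
R(0) = (2)·e^(0) ≈ 2.0000.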